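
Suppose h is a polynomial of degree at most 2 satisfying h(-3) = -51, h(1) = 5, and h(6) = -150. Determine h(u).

h(u) = -5u^2 + 4u + 6

Write h(u) = au^2 + bu + c. Substituting each data point gives a linear system:
  9a - 3b + c = -51
  a + b + c = 5
  36a + 6b + c = -150
Solving the system yields a = -5, b = 4, c = 6.
So h(u) = -5u^2 + 4u + 6.
Check: h(-3) = -51. ✓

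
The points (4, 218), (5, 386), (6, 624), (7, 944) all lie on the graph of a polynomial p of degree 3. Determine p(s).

p(s) = 2s^3 + 5s^2 + s + 6

Write p(s) = as^3 + bs^2 + cs + d. Substituting each data point gives a linear system:
  64a + 16b + 4c + d = 218
  125a + 25b + 5c + d = 386
  216a + 36b + 6c + d = 624
  343a + 49b + 7c + d = 944
Solving the system yields a = 2, b = 5, c = 1, d = 6.
So p(s) = 2s^3 + 5s^2 + s + 6.
Check: p(5) = 386. ✓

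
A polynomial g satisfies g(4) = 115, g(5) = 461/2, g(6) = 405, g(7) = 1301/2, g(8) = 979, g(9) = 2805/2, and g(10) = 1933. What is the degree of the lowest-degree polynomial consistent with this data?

3

Forward differences of the values at x = 4, 5, 6, 7, 8, 9, 10:
  g  : 115  461/2  405  1301/2  979  2805/2  1933
  Δ  : 231/2  349/2  491/2  657/2  847/2  1061/2
  Δ^2: 59  71  83  95  107
  Δ^3: 12  12  12  12
  Δ^4: 0  0  0
  Δ^5: 0  0
  Δ^6: 0
The third differences are constant (12) and nonzero, while all higher differences vanish, so the minimal degree is 3.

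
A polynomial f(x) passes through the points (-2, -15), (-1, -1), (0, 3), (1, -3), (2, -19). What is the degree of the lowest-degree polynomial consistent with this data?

Forward differences of the values at x = -2, -1, 0, 1, 2:
  f  : -15  -1  3  -3  -19
  Δ  : 14  4  -6  -16
  Δ^2: -10  -10  -10
  Δ^3: 0  0
  Δ^4: 0
The second differences are constant (-10) and nonzero, while all higher differences vanish, so the minimal degree is 2.

2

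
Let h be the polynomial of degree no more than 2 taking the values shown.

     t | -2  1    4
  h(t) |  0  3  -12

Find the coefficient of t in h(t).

0

Write h(t) = at^2 + bt + c. Substituting each data point gives a linear system:
  4a - 2b + c = 0
  a + b + c = 3
  16a + 4b + c = -12
Solving the system yields a = -1, b = 0, c = 4.
So h(t) = -t² + 4.
The coefficient of t is 0.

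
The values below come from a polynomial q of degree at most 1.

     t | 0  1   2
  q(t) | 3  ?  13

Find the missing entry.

8

The 2 known points determine the degree-1 polynomial uniquely.
Write q(t) = at + b. Substituting each data point gives a linear system:
  b = 3
  2a + b = 13
Solving the system yields a = 5, b = 3.
So q(t) = 5t + 3.
Then q(1) = 8.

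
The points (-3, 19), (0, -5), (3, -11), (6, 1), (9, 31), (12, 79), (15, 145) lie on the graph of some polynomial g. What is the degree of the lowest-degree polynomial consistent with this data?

Forward differences of the values at s = -3, 0, 3, 6, 9, 12, 15:
  g  : 19  -5  -11  1  31  79  145
  Δ  : -24  -6  12  30  48  66
  Δ^2: 18  18  18  18  18
  Δ^3: 0  0  0  0
  Δ^4: 0  0  0
  Δ^5: 0  0
  Δ^6: 0
The second differences are constant (18) and nonzero, while all higher differences vanish, so the minimal degree is 2.

2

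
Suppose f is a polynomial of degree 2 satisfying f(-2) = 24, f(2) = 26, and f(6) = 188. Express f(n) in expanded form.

Write f(n) = an^2 + bn + c. Substituting each data point gives a linear system:
  4a - 2b + c = 24
  4a + 2b + c = 26
  36a + 6b + c = 188
Solving the system yields a = 5, b = 1/2, c = 5.
So f(n) = 5n² + (1/2)n + 5.
Check: f(-2) = 24. ✓

f(n) = 5n^2 + (1/2)n + 5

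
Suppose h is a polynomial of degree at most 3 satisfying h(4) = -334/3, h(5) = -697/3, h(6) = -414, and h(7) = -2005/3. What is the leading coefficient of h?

-2

Write h(u) = au^3 + bu^2 + cu + d. Substituting each data point gives a linear system:
  64a + 16b + 4c + d = -334/3
  125a + 25b + 5c + d = -697/3
  216a + 36b + 6c + d = -414
  343a + 49b + 7c + d = -2005/3
Solving the system yields a = -2, b = -1/3, c = 4, d = 6.
So h(u) = -2u^3 - (1/3)u^2 + 4u + 6.
The leading coefficient is -2.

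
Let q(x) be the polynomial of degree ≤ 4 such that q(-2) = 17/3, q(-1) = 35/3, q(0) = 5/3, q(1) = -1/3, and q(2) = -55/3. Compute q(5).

Forward differences of the values at x = -2, -1, 0, 1, 2:
  q  : 17/3  35/3  5/3  -1/3  -55/3
  Δ  : 6  -10  -2  -18
  Δ^2: -16  8  -16
  Δ^3: 24  -24
  Δ^4: -48
The fourth differences are constant, confirming degree 4.
Interpolating (Newton forward form) and evaluating at x = 5 gives q(5) = -3385/3.

-3385/3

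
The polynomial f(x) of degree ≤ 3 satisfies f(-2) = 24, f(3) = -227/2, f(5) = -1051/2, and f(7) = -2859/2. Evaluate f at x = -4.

Write f(x) = ax^3 + bx^2 + cx + d. Substituting each data point gives a linear system:
  -8a + 4b - 2c + d = 24
  27a + 9b + 3c + d = -227/2
  125a + 25b + 5c + d = -1051/2
  343a + 49b + 7c + d = -2859/2
Solving the system yields a = -4, b = -3/2, c = 2, d = 2.
So f(x) = -4x³ - (3/2)x² + 2x + 2.
Then f(-4) = 226.

226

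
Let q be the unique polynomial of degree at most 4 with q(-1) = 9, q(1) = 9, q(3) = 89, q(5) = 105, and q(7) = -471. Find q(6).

-61

Using the Lagrange interpolation formula with nodes -1, 1, 3, 5, 7:
  L_0(x) = (x - 1)(x - 3)(x - 5)(x - 7) / 384
  L_1(x) = (x + 1)(x - 3)(x - 5)(x - 7) / -96
  L_2(x) = (x + 1)(x - 1)(x - 5)(x - 7) / 64
  L_3(x) = (x + 1)(x - 1)(x - 3)(x - 7) / -96
  L_4(x) = (x + 1)(x - 1)(x - 3)(x - 5) / 384
Then q(x) = 9·L_0(x) + 9·L_1(x) + 89·L_2(x) + 105·L_3(x) - 471·L_4(x).
Expanding and collecting terms gives q(x) = -x⁴ + 5x³ + 5x² - 5x + 5.
Evaluating at x = 6: q(6) = -61.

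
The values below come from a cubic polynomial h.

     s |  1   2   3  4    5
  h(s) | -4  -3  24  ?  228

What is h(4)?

The 4 known points determine the degree-3 polynomial uniquely.
Write h(s) = as^3 + bs^2 + cs + d. Substituting each data point gives a linear system:
  a + b + c + d = -4
  8a + 4b + 2c + d = -3
  27a + 9b + 3c + d = 24
  125a + 25b + 5c + d = 228
Solving the system yields a = 3, b = -5, c = -5, d = 3.
So h(s) = 3s³ - 5s² - 5s + 3.
Then h(4) = 95.

95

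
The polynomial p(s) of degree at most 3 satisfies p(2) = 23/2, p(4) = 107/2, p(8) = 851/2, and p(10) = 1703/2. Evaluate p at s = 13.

3851/2

Write p(s) = as^3 + bs^2 + cs + d. Substituting each data point gives a linear system:
  8a + 4b + 2c + d = 23/2
  64a + 16b + 4c + d = 107/2
  512a + 64b + 8c + d = 851/2
  1000a + 100b + 10c + d = 1703/2
Solving the system yields a = 1, b = -2, c = 5, d = 3/2.
So p(s) = s^3 - 2s^2 + 5s + 3/2.
Then p(13) = 3851/2.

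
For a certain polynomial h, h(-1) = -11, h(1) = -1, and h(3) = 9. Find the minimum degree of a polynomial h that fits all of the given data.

Forward differences of the values at s = -1, 1, 3:
  h  : -11  -1  9
  Δ  : 10  10
  Δ^2: 0
The first differences are constant (10) and nonzero, while all higher differences vanish, so the minimal degree is 1.

1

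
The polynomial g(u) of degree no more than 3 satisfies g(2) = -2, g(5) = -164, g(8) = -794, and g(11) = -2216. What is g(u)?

g(u) = -2u^3 + 4u^2 - 4u + 6

Using the Lagrange interpolation formula with nodes 2, 5, 8, 11:
  L_0(u) = (u - 5)(u - 8)(u - 11) / -162
  L_1(u) = (u - 2)(u - 8)(u - 11) / 54
  L_2(u) = (u - 2)(u - 5)(u - 11) / -54
  L_3(u) = (u - 2)(u - 5)(u - 8) / 162
Then g(u) = -2·L_0(u) - 164·L_1(u) - 794·L_2(u) - 2216·L_3(u).
Expanding and collecting terms gives g(u) = -2u^3 + 4u^2 - 4u + 6.
Check: g(11) = -2216. ✓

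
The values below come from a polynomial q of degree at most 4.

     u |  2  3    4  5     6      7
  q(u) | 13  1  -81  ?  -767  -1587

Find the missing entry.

-305

The 5 known points determine the degree-4 polynomial uniquely.
Write q(u) = au^4 + bu^3 + cu^2 + du + e. Substituting each data point gives a linear system:
  16a + 8b + 4c + 2d + e = 13
  81a + 27b + 9c + 3d + e = 1
  256a + 64b + 16c + 4d + e = -81
  1296a + 216b + 36c + 6d + e = -767
  2401a + 343b + 49c + 7d + e = -1587
Solving the system yields a = -1, b = 2, c = 2, d = 5, e = -5.
So q(u) = -u^4 + 2u^3 + 2u^2 + 5u - 5.
Then q(5) = -305.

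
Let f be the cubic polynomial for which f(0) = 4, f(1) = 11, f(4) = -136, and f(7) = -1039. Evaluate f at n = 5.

-321

Write f(n) = an^3 + bn^2 + cn + d. Substituting each data point gives a linear system:
  d = 4
  a + b + c + d = 11
  64a + 16b + 4c + d = -136
  343a + 49b + 7c + d = -1039
Solving the system yields a = -4, b = 6, c = 5, d = 4.
So f(n) = -4n^3 + 6n^2 + 5n + 4.
Then f(5) = -321.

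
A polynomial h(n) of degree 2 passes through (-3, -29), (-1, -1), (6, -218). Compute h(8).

-370

Write h(n) = an^2 + bn + c. Substituting each data point gives a linear system:
  9a - 3b + c = -29
  a - b + c = -1
  36a + 6b + c = -218
Solving the system yields a = -5, b = -6, c = -2.
So h(n) = -5n^2 - 6n - 2.
Then h(8) = -370.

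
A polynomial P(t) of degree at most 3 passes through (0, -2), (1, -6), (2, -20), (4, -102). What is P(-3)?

10

Using the Lagrange interpolation formula with nodes 0, 1, 2, 4:
  L_0(t) = (t - 1)(t - 2)(t - 4) / -8
  L_1(t) = t(t - 2)(t - 4) / 3
  L_2(t) = t(t - 1)(t - 4) / -4
  L_3(t) = t(t - 1)(t - 2) / 24
Then P(t) = -2·L_0(t) - 6·L_1(t) - 20·L_2(t) - 102·L_3(t).
Expanding and collecting terms gives P(t) = -t^3 - 2t^2 - t - 2.
Evaluating at t = -3: P(-3) = 10.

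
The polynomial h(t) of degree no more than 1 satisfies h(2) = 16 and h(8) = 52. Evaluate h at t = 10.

Write h(t) = at + b. Substituting each data point gives a linear system:
  2a + b = 16
  8a + b = 52
Solving the system yields a = 6, b = 4.
So h(t) = 6t + 4.
Then h(10) = 64.

64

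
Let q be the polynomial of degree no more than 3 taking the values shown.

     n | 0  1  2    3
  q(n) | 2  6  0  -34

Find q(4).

Write q(n) = an^3 + bn^2 + cn + d. Substituting each data point gives a linear system:
  d = 2
  a + b + c + d = 6
  8a + 4b + 2c + d = 0
  27a + 9b + 3c + d = -34
Solving the system yields a = -3, b = 4, c = 3, d = 2.
So q(n) = -3n³ + 4n² + 3n + 2.
Then q(4) = -114.

-114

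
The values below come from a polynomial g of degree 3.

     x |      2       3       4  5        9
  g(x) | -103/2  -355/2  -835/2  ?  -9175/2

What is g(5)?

-1615/2

The 4 known points determine the degree-3 polynomial uniquely.
Write g(x) = ax^3 + bx^2 + cx + d. Substituting each data point gives a linear system:
  8a + 4b + 2c + d = -103/2
  27a + 9b + 3c + d = -355/2
  64a + 16b + 4c + d = -835/2
  729a + 81b + 9c + d = -9175/2
Solving the system yields a = -6, b = -3, c = 3, d = 5/2.
So g(x) = -6x³ - 3x² + 3x + 5/2.
Then g(5) = -1615/2.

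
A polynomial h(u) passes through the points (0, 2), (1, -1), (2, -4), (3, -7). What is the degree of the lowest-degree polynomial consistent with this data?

1

Forward differences of the values at u = 0, 1, 2, 3:
  h  : 2  -1  -4  -7
  Δ  : -3  -3  -3
  Δ^2: 0  0
  Δ^3: 0
The first differences are constant (-3) and nonzero, while all higher differences vanish, so the minimal degree is 1.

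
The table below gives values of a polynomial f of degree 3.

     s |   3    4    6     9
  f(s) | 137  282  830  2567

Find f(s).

Using the Lagrange interpolation formula with nodes 3, 4, 6, 9:
  L_0(s) = (s - 4)(s - 6)(s - 9) / -18
  L_1(s) = (s - 3)(s - 6)(s - 9) / 10
  L_2(s) = (s - 3)(s - 4)(s - 9) / -18
  L_3(s) = (s - 3)(s - 4)(s - 6) / 90
Then f(s) = 137·L_0(s) + 282·L_1(s) + 830·L_2(s) + 2567·L_3(s).
Expanding and collecting terms gives f(s) = 3s³ + 4s² + 6s + 2.
Check: f(3) = 137. ✓

f(s) = 3s^3 + 4s^2 + 6s + 2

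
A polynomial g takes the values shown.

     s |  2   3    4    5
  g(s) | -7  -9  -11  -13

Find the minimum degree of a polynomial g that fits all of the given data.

Forward differences of the values at s = 2, 3, 4, 5:
  g  : -7  -9  -11  -13
  Δ  : -2  -2  -2
  Δ^2: 0  0
  Δ^3: 0
The first differences are constant (-2) and nonzero, while all higher differences vanish, so the minimal degree is 1.

1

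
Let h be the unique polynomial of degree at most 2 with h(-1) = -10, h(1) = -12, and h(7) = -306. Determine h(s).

Write h(s) = as^2 + bs + c. Substituting each data point gives a linear system:
  a - b + c = -10
  a + b + c = -12
  49a + 7b + c = -306
Solving the system yields a = -6, b = -1, c = -5.
So h(s) = -6s² - s - 5.
Check: h(7) = -306. ✓

h(s) = -6s^2 - s - 5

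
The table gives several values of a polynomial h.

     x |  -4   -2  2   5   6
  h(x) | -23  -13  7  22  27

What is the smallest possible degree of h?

Divided differences on the nodes -4, -2, 2, 5, 6:
  order 0: -23  -13  7  22  27
  order 1: 5  5  5  5
  order 2: 0  0  0
  order 3: 0  0
  order 4: 0
The order-1 divided differences are all 5 (nonzero) and every higher order vanishes, so the data lies on a polynomial of degree exactly 1.

1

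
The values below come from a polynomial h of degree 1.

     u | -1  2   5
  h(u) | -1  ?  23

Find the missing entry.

The 2 known points determine the degree-1 polynomial uniquely.
Write h(u) = au + b. Substituting each data point gives a linear system:
  -a + b = -1
  5a + b = 23
Solving the system yields a = 4, b = 3.
So h(u) = 4u + 3.
Then h(2) = 11.

11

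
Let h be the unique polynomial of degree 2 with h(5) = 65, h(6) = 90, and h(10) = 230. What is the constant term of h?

0

Write h(u) = au^2 + bu + c. Substituting each data point gives a linear system:
  25a + 5b + c = 65
  36a + 6b + c = 90
  100a + 10b + c = 230
Solving the system yields a = 2, b = 3, c = 0.
So h(u) = 2u² + 3u.
The constant term is 0.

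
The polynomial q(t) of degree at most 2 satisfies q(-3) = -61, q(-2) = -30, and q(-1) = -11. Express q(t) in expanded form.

q(t) = -6t^2 + t - 4

Write q(t) = at^2 + bt + c. Substituting each data point gives a linear system:
  9a - 3b + c = -61
  4a - 2b + c = -30
  a - b + c = -11
Solving the system yields a = -6, b = 1, c = -4.
So q(t) = -6t² + t - 4.
Check: q(-1) = -11. ✓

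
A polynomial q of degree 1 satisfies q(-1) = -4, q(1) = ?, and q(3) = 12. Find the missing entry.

4

The 2 known points determine the degree-1 polynomial uniquely.
Write q(n) = an + b. Substituting each data point gives a linear system:
  -a + b = -4
  3a + b = 12
Solving the system yields a = 4, b = 0.
So q(n) = 4n.
Then q(1) = 4.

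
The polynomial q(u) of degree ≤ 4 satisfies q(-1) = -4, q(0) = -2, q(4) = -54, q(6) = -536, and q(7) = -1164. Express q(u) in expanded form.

q(u) = -u^4 + 4u^3 - 2u^2 - 5u - 2

Write q(u) = au^4 + bu^3 + cu^2 + du + e. Substituting each data point gives a linear system:
  a - b + c - d + e = -4
  e = -2
  256a + 64b + 16c + 4d + e = -54
  1296a + 216b + 36c + 6d + e = -536
  2401a + 343b + 49c + 7d + e = -1164
Solving the system yields a = -1, b = 4, c = -2, d = -5, e = -2.
So q(u) = -u⁴ + 4u³ - 2u² - 5u - 2.
Check: q(6) = -536. ✓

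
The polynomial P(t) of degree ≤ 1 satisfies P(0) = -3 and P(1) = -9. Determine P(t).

P(t) = -6t - 3

Using the Lagrange interpolation formula with nodes 0, 1:
  L_0(t) = (t - 1) / -1
  L_1(t) = t / 1
Then P(t) = -3·L_0(t) - 9·L_1(t).
Expanding and collecting terms gives P(t) = -6t - 3.
Check: P(1) = -9. ✓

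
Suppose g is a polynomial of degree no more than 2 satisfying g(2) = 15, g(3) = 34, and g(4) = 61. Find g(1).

Using the Lagrange interpolation formula with nodes 2, 3, 4:
  L_0(s) = (s - 3)(s - 4) / 2
  L_1(s) = (s - 2)(s - 4) / -1
  L_2(s) = (s - 2)(s - 3) / 2
Then g(s) = 15·L_0(s) + 34·L_1(s) + 61·L_2(s).
Expanding and collecting terms gives g(s) = 4s² - s + 1.
Evaluating at s = 1: g(1) = 4.

4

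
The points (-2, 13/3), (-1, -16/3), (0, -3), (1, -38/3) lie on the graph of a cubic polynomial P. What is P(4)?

Write P(s) = as^3 + bs^2 + cs + d. Substituting each data point gives a linear system:
  -8a + 4b - 2c + d = 13/3
  -a + b - c + d = -16/3
  d = -3
  a + b + c + d = -38/3
Solving the system yields a = -4, b = -6, c = 1/3, d = -3.
So P(s) = -4s^3 - 6s^2 + (1/3)s - 3.
Then P(4) = -1061/3.

-1061/3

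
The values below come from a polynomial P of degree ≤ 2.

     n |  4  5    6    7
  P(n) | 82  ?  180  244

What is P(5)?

126

On equispaced nodes a degree-2 polynomial has vanishing third forward difference, so
  - P(4) + 3·P(5) - 3·P(6) + P(7) = 0.
Substituting the known values and solving for P(5):
  3·P(5) = 378
  P(5) = 126.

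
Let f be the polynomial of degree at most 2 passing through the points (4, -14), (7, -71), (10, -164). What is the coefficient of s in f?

Write f(s) = as^2 + bs + c. Substituting each data point gives a linear system:
  16a + 4b + c = -14
  49a + 7b + c = -71
  100a + 10b + c = -164
Solving the system yields a = -2, b = 3, c = 6.
So f(s) = -2s^2 + 3s + 6.
The coefficient of s is 3.

3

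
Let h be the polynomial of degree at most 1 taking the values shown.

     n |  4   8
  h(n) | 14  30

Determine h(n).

Using the Lagrange interpolation formula with nodes 4, 8:
  L_0(n) = (n - 8) / -4
  L_1(n) = (n - 4) / 4
Then h(n) = 14·L_0(n) + 30·L_1(n).
Expanding and collecting terms gives h(n) = 4n - 2.
Check: h(8) = 30. ✓

h(n) = 4n - 2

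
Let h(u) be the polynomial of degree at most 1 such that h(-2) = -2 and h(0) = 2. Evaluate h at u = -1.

0

Write h(u) = au + b. Substituting each data point gives a linear system:
  -2a + b = -2
  b = 2
Solving the system yields a = 2, b = 2.
So h(u) = 2u + 2.
Then h(-1) = 0.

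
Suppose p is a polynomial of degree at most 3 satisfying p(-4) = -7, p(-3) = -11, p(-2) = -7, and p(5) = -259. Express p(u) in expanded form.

Using the Lagrange interpolation formula with nodes -4, -3, -2, 5:
  L_0(u) = (u + 3)(u + 2)(u - 5) / -18
  L_1(u) = (u + 4)(u + 2)(u - 5) / 8
  L_2(u) = (u + 4)(u + 3)(u - 5) / -14
  L_3(u) = (u + 4)(u + 3)(u + 2) / 504
Then p(u) = -7·L_0(u) - 11·L_1(u) - 7·L_2(u) - 259·L_3(u).
Expanding and collecting terms gives p(u) = -u^3 - 5u^2 - 2u + 1.
Check: p(5) = -259. ✓

p(u) = -u^3 - 5u^2 - 2u + 1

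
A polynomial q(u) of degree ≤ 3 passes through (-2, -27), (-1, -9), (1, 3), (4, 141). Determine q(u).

q(u) = 2u^3 + 4u - 3

Write q(u) = au^3 + bu^2 + cu + d. Substituting each data point gives a linear system:
  -8a + 4b - 2c + d = -27
  -a + b - c + d = -9
  a + b + c + d = 3
  64a + 16b + 4c + d = 141
Solving the system yields a = 2, b = 0, c = 4, d = -3.
So q(u) = 2u^3 + 4u - 3.
Check: q(1) = 3. ✓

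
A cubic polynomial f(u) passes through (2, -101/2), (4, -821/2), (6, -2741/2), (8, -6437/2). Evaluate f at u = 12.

-21461/2

Using the Lagrange interpolation formula with nodes 2, 4, 6, 8:
  L_0(u) = (u - 4)(u - 6)(u - 8) / -48
  L_1(u) = (u - 2)(u - 6)(u - 8) / 16
  L_2(u) = (u - 2)(u - 4)(u - 8) / -16
  L_3(u) = (u - 2)(u - 4)(u - 6) / 48
Then f(u) = -101/2·L_0(u) - 821/2·L_1(u) - 2741/2·L_2(u) - 6437/2·L_3(u).
Expanding and collecting terms gives f(u) = -6u^3 - 3u^2 + 6u - 5/2.
Evaluating at u = 12: f(12) = -21461/2.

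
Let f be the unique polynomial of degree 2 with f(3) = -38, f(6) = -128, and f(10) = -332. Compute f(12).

Write f(x) = ax^2 + bx + c. Substituting each data point gives a linear system:
  9a + 3b + c = -38
  36a + 6b + c = -128
  100a + 10b + c = -332
Solving the system yields a = -3, b = -3, c = -2.
So f(x) = -3x² - 3x - 2.
Then f(12) = -470.

-470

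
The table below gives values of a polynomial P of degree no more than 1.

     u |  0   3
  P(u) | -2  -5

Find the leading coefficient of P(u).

-1

Write P(u) = au + b. Substituting each data point gives a linear system:
  b = -2
  3a + b = -5
Solving the system yields a = -1, b = -2.
So P(u) = -u - 2.
The leading coefficient is -1.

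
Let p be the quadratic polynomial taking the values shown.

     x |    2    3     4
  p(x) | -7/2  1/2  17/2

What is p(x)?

Using the Lagrange interpolation formula with nodes 2, 3, 4:
  L_0(x) = (x - 3)(x - 4) / 2
  L_1(x) = (x - 2)(x - 4) / -1
  L_2(x) = (x - 2)(x - 3) / 2
Then p(x) = -7/2·L_0(x) + 1/2·L_1(x) + 17/2·L_2(x).
Expanding and collecting terms gives p(x) = 2x² - 6x + 1/2.
Check: p(3) = 1/2. ✓

p(x) = 2x^2 - 6x + 1/2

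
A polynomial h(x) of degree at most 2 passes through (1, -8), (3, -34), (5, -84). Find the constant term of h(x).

Write h(x) = ax^2 + bx + c. Substituting each data point gives a linear system:
  a + b + c = -8
  9a + 3b + c = -34
  25a + 5b + c = -84
Solving the system yields a = -3, b = -1, c = -4.
So h(x) = -3x^2 - x - 4.
The constant term is -4.

-4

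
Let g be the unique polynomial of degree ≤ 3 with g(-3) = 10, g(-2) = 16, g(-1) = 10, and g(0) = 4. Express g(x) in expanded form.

g(x) = 2x^3 + 6x^2 - 2x + 4

Write g(x) = ax^3 + bx^2 + cx + d. Substituting each data point gives a linear system:
  -27a + 9b - 3c + d = 10
  -8a + 4b - 2c + d = 16
  -a + b - c + d = 10
  d = 4
Solving the system yields a = 2, b = 6, c = -2, d = 4.
So g(x) = 2x^3 + 6x^2 - 2x + 4.
Check: g(-1) = 10. ✓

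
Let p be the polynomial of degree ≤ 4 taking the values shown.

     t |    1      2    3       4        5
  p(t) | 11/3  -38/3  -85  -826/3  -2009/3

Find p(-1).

Forward differences of the values at t = 1, 2, 3, 4, 5:
  p  : 11/3  -38/3  -85  -826/3  -2009/3
  Δ  : -49/3  -217/3  -571/3  -1183/3
  Δ^2: -56  -118  -204
  Δ^3: -62  -86
  Δ^4: -24
The fourth differences are constant, confirming degree 4.
Interpolating (Newton forward form) and evaluating at t = -1 gives p(-1) = -11/3.

-11/3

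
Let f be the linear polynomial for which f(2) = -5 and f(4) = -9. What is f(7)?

Using the Lagrange interpolation formula with nodes 2, 4:
  L_0(x) = (x - 4) / -2
  L_1(x) = (x - 2) / 2
Then f(x) = -5·L_0(x) - 9·L_1(x).
Expanding and collecting terms gives f(x) = -2x - 1.
Evaluating at x = 7: f(7) = -15.

-15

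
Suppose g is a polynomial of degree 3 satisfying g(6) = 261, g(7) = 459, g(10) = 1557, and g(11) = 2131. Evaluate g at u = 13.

3663

Write g(u) = au^3 + bu^2 + cu + d. Substituting each data point gives a linear system:
  216a + 36b + 6c + d = 261
  343a + 49b + 7c + d = 459
  1000a + 100b + 10c + d = 1557
  1331a + 121b + 11c + d = 2131
Solving the system yields a = 2, b = -4, c = -4, d = -3.
So g(u) = 2u³ - 4u² - 4u - 3.
Then g(13) = 3663.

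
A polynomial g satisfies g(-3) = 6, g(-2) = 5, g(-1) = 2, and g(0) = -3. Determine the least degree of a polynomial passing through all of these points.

2

Forward differences of the values at s = -3, -2, -1, 0:
  g  : 6  5  2  -3
  Δ  : -1  -3  -5
  Δ^2: -2  -2
  Δ^3: 0
The second differences are constant (-2) and nonzero, while all higher differences vanish, so the minimal degree is 2.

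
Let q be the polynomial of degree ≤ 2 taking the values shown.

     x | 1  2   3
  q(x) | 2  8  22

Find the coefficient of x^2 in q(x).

4

Write q(x) = ax^2 + bx + c. Substituting each data point gives a linear system:
  a + b + c = 2
  4a + 2b + c = 8
  9a + 3b + c = 22
Solving the system yields a = 4, b = -6, c = 4.
So q(x) = 4x^2 - 6x + 4.
The leading coefficient is 4.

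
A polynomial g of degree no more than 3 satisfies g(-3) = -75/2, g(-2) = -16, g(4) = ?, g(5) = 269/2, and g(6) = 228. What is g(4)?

The 4 known points determine the degree-3 polynomial uniquely.
Write g(s) = as^3 + bs^2 + cs + d. Substituting each data point gives a linear system:
  -27a + 9b - 3c + d = -75/2
  -8a + 4b - 2c + d = -16
  125a + 25b + 5c + d = 269/2
  216a + 36b + 6c + d = 228
Solving the system yields a = 1, b = 0, c = 5/2, d = -3.
So g(s) = s^3 + (5/2)s - 3.
Then g(4) = 71.

71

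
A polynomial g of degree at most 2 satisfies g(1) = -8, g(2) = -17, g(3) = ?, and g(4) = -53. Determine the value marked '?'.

On equispaced nodes a degree-2 polynomial has vanishing third forward difference, so
  - g(1) + 3·g(2) - 3·g(3) + g(4) = 0.
Substituting the known values and solving for g(3):
  -3·g(3) = 96
  g(3) = -32.

-32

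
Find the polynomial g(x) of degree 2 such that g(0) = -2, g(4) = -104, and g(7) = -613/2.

Write g(x) = ax^2 + bx + c. Substituting each data point gives a linear system:
  c = -2
  16a + 4b + c = -104
  49a + 7b + c = -613/2
Solving the system yields a = -6, b = -3/2, c = -2.
So g(x) = -6x² - (3/2)x - 2.
Check: g(7) = -613/2. ✓

g(x) = -6x^2 - (3/2)x - 2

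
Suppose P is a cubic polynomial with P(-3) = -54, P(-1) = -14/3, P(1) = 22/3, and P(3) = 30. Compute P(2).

Forward differences of the values at x = -3, -1, 1, 3:
  P  : -54  -14/3  22/3  30
  Δ  : 148/3  12  68/3
  Δ^2: -112/3  32/3
  Δ^3: 48
The third differences are constant, confirming degree 3.
Interpolating (Newton forward form) and evaluating at x = 2 gives P(2) = 43/3.

43/3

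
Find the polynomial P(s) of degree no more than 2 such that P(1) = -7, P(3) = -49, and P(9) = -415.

P(s) = -5s^2 - s - 1

Write P(s) = as^2 + bs + c. Substituting each data point gives a linear system:
  a + b + c = -7
  9a + 3b + c = -49
  81a + 9b + c = -415
Solving the system yields a = -5, b = -1, c = -1.
So P(s) = -5s^2 - s - 1.
Check: P(1) = -7. ✓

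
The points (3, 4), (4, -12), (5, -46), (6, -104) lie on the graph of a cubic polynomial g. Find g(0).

Write g(s) = as^3 + bs^2 + cs + d. Substituting each data point gives a linear system:
  27a + 9b + 3c + d = 4
  64a + 16b + 4c + d = -12
  125a + 25b + 5c + d = -46
  216a + 36b + 6c + d = -104
Solving the system yields a = -1, b = 3, c = 0, d = 4.
So g(s) = -s³ + 3s² + 4.
Then g(0) = 4.

4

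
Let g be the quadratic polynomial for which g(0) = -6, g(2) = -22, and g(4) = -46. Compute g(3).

-33

Using the Lagrange interpolation formula with nodes 0, 2, 4:
  L_0(t) = (t - 2)(t - 4) / 8
  L_1(t) = t(t - 4) / -4
  L_2(t) = t(t - 2) / 8
Then g(t) = -6·L_0(t) - 22·L_1(t) - 46·L_2(t).
Expanding and collecting terms gives g(t) = -t^2 - 6t - 6.
Evaluating at t = 3: g(3) = -33.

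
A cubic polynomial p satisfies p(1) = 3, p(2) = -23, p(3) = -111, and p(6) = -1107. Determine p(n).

p(n) = -6n^3 + 5n^2 + n + 3

Write p(n) = an^3 + bn^2 + cn + d. Substituting each data point gives a linear system:
  a + b + c + d = 3
  8a + 4b + 2c + d = -23
  27a + 9b + 3c + d = -111
  216a + 36b + 6c + d = -1107
Solving the system yields a = -6, b = 5, c = 1, d = 3.
So p(n) = -6n^3 + 5n^2 + n + 3.
Check: p(1) = 3. ✓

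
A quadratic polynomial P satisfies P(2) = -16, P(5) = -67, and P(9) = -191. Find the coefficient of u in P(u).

Write P(u) = au^2 + bu + c. Substituting each data point gives a linear system:
  4a + 2b + c = -16
  25a + 5b + c = -67
  81a + 9b + c = -191
Solving the system yields a = -2, b = -3, c = -2.
So P(u) = -2u^2 - 3u - 2.
The coefficient of u is -3.

-3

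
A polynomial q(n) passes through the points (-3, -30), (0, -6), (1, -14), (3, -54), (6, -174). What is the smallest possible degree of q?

Divided differences on the nodes -3, 0, 1, 3, 6:
  order 0: -30  -6  -14  -54  -174
  order 1: 8  -8  -20  -40
  order 2: -4  -4  -4
  order 3: 0  0
  order 4: 0
The order-2 divided differences are all -4 (nonzero) and every higher order vanishes, so the data lies on a polynomial of degree exactly 2.

2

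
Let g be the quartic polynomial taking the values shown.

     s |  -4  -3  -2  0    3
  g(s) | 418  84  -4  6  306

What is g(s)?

g(s) = 3s^4 + 4s^3 - 6s^2 + s + 6

Write g(s) = as^4 + bs^3 + cs^2 + ds + e. Substituting each data point gives a linear system:
  256a - 64b + 16c - 4d + e = 418
  81a - 27b + 9c - 3d + e = 84
  16a - 8b + 4c - 2d + e = -4
  e = 6
  81a + 27b + 9c + 3d + e = 306
Solving the system yields a = 3, b = 4, c = -6, d = 1, e = 6.
So g(s) = 3s^4 + 4s^3 - 6s^2 + s + 6.
Check: g(3) = 306. ✓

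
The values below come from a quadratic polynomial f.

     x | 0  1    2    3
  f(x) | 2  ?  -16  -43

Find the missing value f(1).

-1

The 3 known points determine the degree-2 polynomial uniquely.
Write f(x) = ax^2 + bx + c. Substituting each data point gives a linear system:
  c = 2
  4a + 2b + c = -16
  9a + 3b + c = -43
Solving the system yields a = -6, b = 3, c = 2.
So f(x) = -6x^2 + 3x + 2.
Then f(1) = -1.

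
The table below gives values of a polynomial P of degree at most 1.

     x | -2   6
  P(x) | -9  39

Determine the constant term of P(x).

3

Write P(x) = ax + b. Substituting each data point gives a linear system:
  -2a + b = -9
  6a + b = 39
Solving the system yields a = 6, b = 3.
So P(x) = 6x + 3.
The constant term is 3.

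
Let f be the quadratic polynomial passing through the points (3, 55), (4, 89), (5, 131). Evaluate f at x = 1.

Forward differences of the values at x = 3, 4, 5:
  f  : 55  89  131
  Δ  : 34  42
  Δ^2: 8
The second differences are constant, confirming degree 2.
Interpolating (Newton forward form) and evaluating at x = 1 gives f(1) = 11.

11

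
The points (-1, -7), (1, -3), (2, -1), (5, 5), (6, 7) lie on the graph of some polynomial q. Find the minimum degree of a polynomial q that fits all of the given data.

1

Divided differences on the nodes -1, 1, 2, 5, 6:
  order 0: -7  -3  -1  5  7
  order 1: 2  2  2  2
  order 2: 0  0  0
  order 3: 0  0
  order 4: 0
The order-1 divided differences are all 2 (nonzero) and every higher order vanishes, so the data lies on a polynomial of degree exactly 1.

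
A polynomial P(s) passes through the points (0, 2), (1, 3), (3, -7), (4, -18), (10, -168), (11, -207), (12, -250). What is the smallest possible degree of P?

Divided differences on the nodes 0, 1, 3, 4, 10, 11, 12:
  order 0: 2  3  -7  -18  -168  -207  -250
  order 1: 1  -5  -11  -25  -39  -43
  order 2: -2  -2  -2  -2  -2
  order 3: 0  0  0  0
  order 4: 0  0  0
  order 5: 0  0
  order 6: 0
The order-2 divided differences are all -2 (nonzero) and every higher order vanishes, so the data lies on a polynomial of degree exactly 2.

2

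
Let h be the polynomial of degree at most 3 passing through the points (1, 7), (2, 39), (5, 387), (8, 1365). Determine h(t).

h(t) = 2t^3 + 5t^2 + 3t - 3

Using the Lagrange interpolation formula with nodes 1, 2, 5, 8:
  L_0(t) = (t - 2)(t - 5)(t - 8) / -28
  L_1(t) = (t - 1)(t - 5)(t - 8) / 18
  L_2(t) = (t - 1)(t - 2)(t - 8) / -36
  L_3(t) = (t - 1)(t - 2)(t - 5) / 126
Then h(t) = 7·L_0(t) + 39·L_1(t) + 387·L_2(t) + 1365·L_3(t).
Expanding and collecting terms gives h(t) = 2t^3 + 5t^2 + 3t - 3.
Check: h(1) = 7. ✓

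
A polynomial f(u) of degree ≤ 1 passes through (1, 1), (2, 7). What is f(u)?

f(u) = 6u - 5

Using the Lagrange interpolation formula with nodes 1, 2:
  L_0(u) = (u - 2) / -1
  L_1(u) = (u - 1) / 1
Then f(u) = 1·L_0(u) + 7·L_1(u).
Expanding and collecting terms gives f(u) = 6u - 5.
Check: f(2) = 7. ✓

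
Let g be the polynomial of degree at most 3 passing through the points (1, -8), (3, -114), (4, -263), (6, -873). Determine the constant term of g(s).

Write g(s) = as^3 + bs^2 + cs + d. Substituting each data point gives a linear system:
  a + b + c + d = -8
  27a + 9b + 3c + d = -114
  64a + 16b + 4c + d = -263
  216a + 36b + 6c + d = -873
Solving the system yields a = -4, b = 0, c = -1, d = -3.
So g(s) = -4s^3 - s - 3.
The constant term is -3.

-3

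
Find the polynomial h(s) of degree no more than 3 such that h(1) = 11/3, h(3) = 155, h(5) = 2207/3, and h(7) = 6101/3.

h(s) = 6s^3 - (1/3)s^2 - s - 1

Write h(s) = as^3 + bs^2 + cs + d. Substituting each data point gives a linear system:
  a + b + c + d = 11/3
  27a + 9b + 3c + d = 155
  125a + 25b + 5c + d = 2207/3
  343a + 49b + 7c + d = 6101/3
Solving the system yields a = 6, b = -1/3, c = -1, d = -1.
So h(s) = 6s³ - (1/3)s² - s - 1.
Check: h(1) = 11/3. ✓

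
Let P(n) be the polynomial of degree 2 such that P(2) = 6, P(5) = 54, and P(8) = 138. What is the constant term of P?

Write P(n) = an^2 + bn + c. Substituting each data point gives a linear system:
  4a + 2b + c = 6
  25a + 5b + c = 54
  64a + 8b + c = 138
Solving the system yields a = 2, b = 2, c = -6.
So P(n) = 2n² + 2n - 6.
The constant term is -6.

-6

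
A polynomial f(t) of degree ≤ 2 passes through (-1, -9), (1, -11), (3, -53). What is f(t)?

Write f(t) = at^2 + bt + c. Substituting each data point gives a linear system:
  a - b + c = -9
  a + b + c = -11
  9a + 3b + c = -53
Solving the system yields a = -5, b = -1, c = -5.
So f(t) = -5t² - t - 5.
Check: f(3) = -53. ✓

f(t) = -5t^2 - t - 5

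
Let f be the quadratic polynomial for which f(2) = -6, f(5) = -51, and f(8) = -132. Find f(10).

-206

Using the Lagrange interpolation formula with nodes 2, 5, 8:
  L_0(t) = (t - 5)(t - 8) / 18
  L_1(t) = (t - 2)(t - 8) / -9
  L_2(t) = (t - 2)(t - 5) / 18
Then f(t) = -6·L_0(t) - 51·L_1(t) - 132·L_2(t).
Expanding and collecting terms gives f(t) = -2t² - t + 4.
Evaluating at t = 10: f(10) = -206.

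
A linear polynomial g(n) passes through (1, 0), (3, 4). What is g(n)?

Write g(n) = an + b. Substituting each data point gives a linear system:
  a + b = 0
  3a + b = 4
Solving the system yields a = 2, b = -2.
So g(n) = 2n - 2.
Check: g(3) = 4. ✓

g(n) = 2n - 2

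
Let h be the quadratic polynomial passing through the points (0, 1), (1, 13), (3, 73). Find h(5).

181

Write h(n) = an^2 + bn + c. Substituting each data point gives a linear system:
  c = 1
  a + b + c = 13
  9a + 3b + c = 73
Solving the system yields a = 6, b = 6, c = 1.
So h(n) = 6n² + 6n + 1.
Then h(5) = 181.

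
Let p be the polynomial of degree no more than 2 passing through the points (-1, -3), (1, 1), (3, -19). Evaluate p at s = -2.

-14

Forward differences of the values at s = -1, 1, 3:
  p  : -3  1  -19
  Δ  : 4  -20
  Δ^2: -24
The second differences are constant, confirming degree 2.
Interpolating (Newton forward form) and evaluating at s = -2 gives p(-2) = -14.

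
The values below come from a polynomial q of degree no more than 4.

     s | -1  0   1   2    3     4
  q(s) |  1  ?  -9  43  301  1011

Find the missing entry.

On equispaced nodes a degree-4 polynomial has vanishing fifth forward difference, so
  - q(-1) + 5·q(0) - 10·q(1) + 10·q(2) - 5·q(3) + q(4) = 0.
Substituting the known values and solving for q(0):
  5·q(0) = -25
  q(0) = -5.

-5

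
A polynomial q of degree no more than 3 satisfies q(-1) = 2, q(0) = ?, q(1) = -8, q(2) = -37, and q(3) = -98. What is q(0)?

1

On equispaced nodes a degree-3 polynomial has vanishing fourth forward difference, so
  q(-1) - 4·q(0) + 6·q(1) - 4·q(2) + q(3) = 0.
Substituting the known values and solving for q(0):
  -4·q(0) = -4
  q(0) = 1.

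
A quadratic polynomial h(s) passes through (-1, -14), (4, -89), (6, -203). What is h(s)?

h(s) = -6s^2 + 3s - 5

Using the Lagrange interpolation formula with nodes -1, 4, 6:
  L_0(s) = (s - 4)(s - 6) / 35
  L_1(s) = (s + 1)(s - 6) / -10
  L_2(s) = (s + 1)(s - 4) / 14
Then h(s) = -14·L_0(s) - 89·L_1(s) - 203·L_2(s).
Expanding and collecting terms gives h(s) = -6s² + 3s - 5.
Check: h(4) = -89. ✓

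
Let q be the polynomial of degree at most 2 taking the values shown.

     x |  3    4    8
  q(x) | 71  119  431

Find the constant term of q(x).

Write q(x) = ax^2 + bx + c. Substituting each data point gives a linear system:
  9a + 3b + c = 71
  16a + 4b + c = 119
  64a + 8b + c = 431
Solving the system yields a = 6, b = 6, c = -1.
So q(x) = 6x^2 + 6x - 1.
The constant term is -1.

-1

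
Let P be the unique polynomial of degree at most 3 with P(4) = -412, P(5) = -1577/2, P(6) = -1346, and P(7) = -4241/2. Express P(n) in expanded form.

Write P(n) = an^3 + bn^2 + cn + d. Substituting each data point gives a linear system:
  64a + 16b + 4c + d = -412
  125a + 25b + 5c + d = -1577/2
  216a + 36b + 6c + d = -1346
  343a + 49b + 7c + d = -4241/2
Solving the system yields a = -6, b = -1/2, c = -6, d = 4.
So P(n) = -6n^3 - (1/2)n^2 - 6n + 4.
Check: P(7) = -4241/2. ✓

P(n) = -6n^3 - (1/2)n^2 - 6n + 4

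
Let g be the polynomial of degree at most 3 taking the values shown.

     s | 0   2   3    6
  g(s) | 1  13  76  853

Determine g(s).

g(s) = 5s^3 - 6s^2 - 2s + 1

Write g(s) = as^3 + bs^2 + cs + d. Substituting each data point gives a linear system:
  d = 1
  8a + 4b + 2c + d = 13
  27a + 9b + 3c + d = 76
  216a + 36b + 6c + d = 853
Solving the system yields a = 5, b = -6, c = -2, d = 1.
So g(s) = 5s^3 - 6s^2 - 2s + 1.
Check: g(2) = 13. ✓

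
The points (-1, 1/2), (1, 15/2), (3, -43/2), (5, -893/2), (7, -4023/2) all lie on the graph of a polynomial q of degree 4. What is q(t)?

q(t) = -t^4 + (1/2)t^3 + 4t^2 + 3t + 1

Write q(t) = at^4 + bt^3 + ct^2 + dt + e. Substituting each data point gives a linear system:
  a - b + c - d + e = 1/2
  a + b + c + d + e = 15/2
  81a + 27b + 9c + 3d + e = -43/2
  625a + 125b + 25c + 5d + e = -893/2
  2401a + 343b + 49c + 7d + e = -4023/2
Solving the system yields a = -1, b = 1/2, c = 4, d = 3, e = 1.
So q(t) = -t^4 + (1/2)t^3 + 4t^2 + 3t + 1.
Check: q(-1) = 1/2. ✓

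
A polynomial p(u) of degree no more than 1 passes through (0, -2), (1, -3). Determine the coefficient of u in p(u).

-1

Write p(u) = au + b. Substituting each data point gives a linear system:
  b = -2
  a + b = -3
Solving the system yields a = -1, b = -2.
So p(u) = -u - 2.
The leading coefficient is -1.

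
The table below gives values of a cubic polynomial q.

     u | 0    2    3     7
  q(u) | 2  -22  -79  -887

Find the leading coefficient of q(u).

Write q(u) = au^3 + bu^2 + cu + d. Substituting each data point gives a linear system:
  d = 2
  8a + 4b + 2c + d = -22
  27a + 9b + 3c + d = -79
  343a + 49b + 7c + d = -887
Solving the system yields a = -2, b = -5, c = 6, d = 2.
So q(u) = -2u^3 - 5u^2 + 6u + 2.
The leading coefficient is -2.

-2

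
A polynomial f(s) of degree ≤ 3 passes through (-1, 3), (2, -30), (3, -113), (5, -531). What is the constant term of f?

Write f(s) = as^3 + bs^2 + cs + d. Substituting each data point gives a linear system:
  -a + b - c + d = 3
  8a + 4b + 2c + d = -30
  27a + 9b + 3c + d = -113
  125a + 25b + 5c + d = -531
Solving the system yields a = -4, b = -2, c = 3, d = 4.
So f(s) = -4s^3 - 2s^2 + 3s + 4.
The constant term is 4.

4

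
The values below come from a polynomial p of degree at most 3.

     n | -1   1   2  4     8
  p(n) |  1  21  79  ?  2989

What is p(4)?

The 4 known points determine the degree-3 polynomial uniquely.
Write p(n) = an^3 + bn^2 + cn + d. Substituting each data point gives a linear system:
  -a + b - c + d = 1
  a + b + c + d = 21
  8a + 4b + 2c + d = 79
  512a + 64b + 8c + d = 2989
Solving the system yields a = 5, b = 6, c = 5, d = 5.
So p(n) = 5n^3 + 6n^2 + 5n + 5.
Then p(4) = 441.

441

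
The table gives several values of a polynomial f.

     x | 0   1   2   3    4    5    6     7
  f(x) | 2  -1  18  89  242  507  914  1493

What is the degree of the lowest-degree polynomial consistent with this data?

Forward differences of the values at x = 0, 1, 2, 3, 4, 5, 6, 7:
  f  : 2  -1  18  89  242  507  914  1493
  Δ  : -3  19  71  153  265  407  579
  Δ^2: 22  52  82  112  142  172
  Δ^3: 30  30  30  30  30
  Δ^4: 0  0  0  0
  Δ^5: 0  0  0
  Δ^6: 0  0
  Δ^7: 0
The third differences are constant (30) and nonzero, while all higher differences vanish, so the minimal degree is 3.

3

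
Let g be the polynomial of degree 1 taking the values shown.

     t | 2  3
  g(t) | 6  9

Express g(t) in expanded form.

g(t) = 3t

Write g(t) = at + b. Substituting each data point gives a linear system:
  2a + b = 6
  3a + b = 9
Solving the system yields a = 3, b = 0.
So g(t) = 3t.
Check: g(2) = 6. ✓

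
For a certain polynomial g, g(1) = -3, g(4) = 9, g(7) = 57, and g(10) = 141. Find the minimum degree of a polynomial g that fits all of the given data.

2

Forward differences of the values at x = 1, 4, 7, 10:
  g  : -3  9  57  141
  Δ  : 12  48  84
  Δ^2: 36  36
  Δ^3: 0
The second differences are constant (36) and nonzero, while all higher differences vanish, so the minimal degree is 2.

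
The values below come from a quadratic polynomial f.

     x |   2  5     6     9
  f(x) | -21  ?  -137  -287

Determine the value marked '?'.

-99

The 3 known points determine the degree-2 polynomial uniquely.
Write f(x) = ax^2 + bx + c. Substituting each data point gives a linear system:
  4a + 2b + c = -21
  36a + 6b + c = -137
  81a + 9b + c = -287
Solving the system yields a = -3, b = -5, c = 1.
So f(x) = -3x^2 - 5x + 1.
Then f(5) = -99.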